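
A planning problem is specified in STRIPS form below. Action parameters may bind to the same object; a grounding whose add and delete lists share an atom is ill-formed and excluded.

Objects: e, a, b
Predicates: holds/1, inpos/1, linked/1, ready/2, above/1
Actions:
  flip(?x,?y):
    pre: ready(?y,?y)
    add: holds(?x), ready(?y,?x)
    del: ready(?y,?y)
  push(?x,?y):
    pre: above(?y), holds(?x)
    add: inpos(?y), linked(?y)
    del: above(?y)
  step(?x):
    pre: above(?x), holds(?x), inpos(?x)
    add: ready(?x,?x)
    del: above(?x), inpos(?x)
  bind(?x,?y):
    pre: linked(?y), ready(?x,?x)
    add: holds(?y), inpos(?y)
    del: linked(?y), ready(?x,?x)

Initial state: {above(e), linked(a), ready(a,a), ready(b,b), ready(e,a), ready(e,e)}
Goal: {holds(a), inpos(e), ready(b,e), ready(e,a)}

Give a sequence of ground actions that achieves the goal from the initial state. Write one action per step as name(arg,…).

flip(e,b); flip(a,e); push(e,e)

1. flip(e,b)  →  {above(e), holds(e), linked(a), ready(a,a), ready(b,e), ready(e,a), ready(e,e)}
2. flip(a,e)  →  {above(e), holds(a), holds(e), linked(a), ready(a,a), ready(b,e), ready(e,a)}
3. push(e,e)  →  {holds(a), holds(e), inpos(e), linked(a), linked(e), ready(a,a), ready(b,e), ready(e,a)}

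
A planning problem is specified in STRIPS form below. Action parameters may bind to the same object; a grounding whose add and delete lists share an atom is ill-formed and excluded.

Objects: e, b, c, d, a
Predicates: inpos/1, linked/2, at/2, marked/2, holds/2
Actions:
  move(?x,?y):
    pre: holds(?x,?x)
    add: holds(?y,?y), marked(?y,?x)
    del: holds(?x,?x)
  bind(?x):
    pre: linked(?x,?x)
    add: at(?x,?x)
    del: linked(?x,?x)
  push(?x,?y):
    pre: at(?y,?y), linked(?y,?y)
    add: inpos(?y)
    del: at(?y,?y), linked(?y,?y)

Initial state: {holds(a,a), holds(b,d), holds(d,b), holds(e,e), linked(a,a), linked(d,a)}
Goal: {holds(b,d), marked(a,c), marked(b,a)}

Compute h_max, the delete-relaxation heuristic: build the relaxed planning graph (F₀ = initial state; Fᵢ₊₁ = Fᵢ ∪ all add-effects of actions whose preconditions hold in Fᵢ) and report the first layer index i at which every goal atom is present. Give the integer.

F0 = init (6 atoms)
F1 = F0 ∪ {at(a,a), holds(b,b), holds(c,c), holds(d,d), marked(a,e), marked(b,a), marked(b,e), marked(c,a), marked(c,e), marked(d,a), marked(d,e), marked(e,a)}  (18 atoms)
F2 = F1 ∪ {inpos(a), marked(a,b), marked(a,c), marked(a,d), marked(b,c), marked(b,d), marked(c,b), marked(c,d), marked(d,b), marked(d,c), marked(e,b), marked(e,c), marked(e,d)}  (31 atoms)
goal ⊆ F2  ⇒  h_max = 2

2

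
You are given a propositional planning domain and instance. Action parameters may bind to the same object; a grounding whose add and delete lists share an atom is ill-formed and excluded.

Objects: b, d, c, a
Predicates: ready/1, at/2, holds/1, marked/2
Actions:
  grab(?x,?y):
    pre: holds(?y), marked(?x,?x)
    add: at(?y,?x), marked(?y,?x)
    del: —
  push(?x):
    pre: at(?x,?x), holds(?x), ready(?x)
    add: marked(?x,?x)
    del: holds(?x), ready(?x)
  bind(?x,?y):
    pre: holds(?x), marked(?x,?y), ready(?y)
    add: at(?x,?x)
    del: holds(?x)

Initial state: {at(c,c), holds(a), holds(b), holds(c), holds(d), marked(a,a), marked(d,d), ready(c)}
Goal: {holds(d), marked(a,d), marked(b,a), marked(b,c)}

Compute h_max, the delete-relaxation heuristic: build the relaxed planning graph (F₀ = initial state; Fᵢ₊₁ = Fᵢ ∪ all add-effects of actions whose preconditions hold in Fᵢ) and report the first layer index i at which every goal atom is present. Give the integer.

2

F0 = init (8 atoms)
F1 = F0 ∪ {at(a,a), at(a,d), at(b,a), at(b,d), at(c,a), at(c,d), at(d,a), at(d,d), marked(a,d), marked(b,a), marked(b,d), marked(c,a), marked(c,c), marked(c,d), marked(d,a)}  (23 atoms)
F2 = F1 ∪ {at(a,c), at(b,c), at(d,c), marked(a,c), marked(b,c), marked(d,c)}  (29 atoms)
goal ⊆ F2  ⇒  h_max = 2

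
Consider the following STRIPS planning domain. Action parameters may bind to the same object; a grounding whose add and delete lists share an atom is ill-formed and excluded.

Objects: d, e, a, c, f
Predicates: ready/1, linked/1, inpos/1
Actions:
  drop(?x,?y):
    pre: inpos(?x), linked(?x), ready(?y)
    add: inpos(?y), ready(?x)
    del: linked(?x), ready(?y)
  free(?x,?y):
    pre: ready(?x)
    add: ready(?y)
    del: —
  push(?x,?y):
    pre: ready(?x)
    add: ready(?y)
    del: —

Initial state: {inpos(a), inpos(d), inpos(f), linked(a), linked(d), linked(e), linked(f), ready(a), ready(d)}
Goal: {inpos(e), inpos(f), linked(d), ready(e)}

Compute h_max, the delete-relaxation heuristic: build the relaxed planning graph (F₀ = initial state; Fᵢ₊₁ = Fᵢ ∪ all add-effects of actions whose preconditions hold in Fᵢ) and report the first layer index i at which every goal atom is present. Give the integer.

2

F0 = init (9 atoms)
F1 = F0 ∪ {ready(c), ready(e), ready(f)}  (12 atoms)
F2 = F1 ∪ {inpos(c), inpos(e)}  (14 atoms)
goal ⊆ F2  ⇒  h_max = 2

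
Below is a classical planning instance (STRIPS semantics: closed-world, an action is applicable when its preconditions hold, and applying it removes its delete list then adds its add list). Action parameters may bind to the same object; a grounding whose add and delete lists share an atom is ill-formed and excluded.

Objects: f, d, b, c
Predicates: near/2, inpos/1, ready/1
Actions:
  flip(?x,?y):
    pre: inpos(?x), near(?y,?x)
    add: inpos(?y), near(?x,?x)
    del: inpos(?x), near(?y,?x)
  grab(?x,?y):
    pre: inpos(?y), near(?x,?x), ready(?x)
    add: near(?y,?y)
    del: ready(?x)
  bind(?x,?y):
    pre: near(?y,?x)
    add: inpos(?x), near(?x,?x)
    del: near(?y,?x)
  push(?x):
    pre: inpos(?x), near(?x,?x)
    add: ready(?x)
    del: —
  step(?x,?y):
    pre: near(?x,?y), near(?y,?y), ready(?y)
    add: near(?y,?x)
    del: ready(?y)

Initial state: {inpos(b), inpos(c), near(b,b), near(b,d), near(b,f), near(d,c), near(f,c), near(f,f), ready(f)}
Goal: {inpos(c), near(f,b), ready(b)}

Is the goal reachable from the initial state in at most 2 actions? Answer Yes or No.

1. push(b)  →  {inpos(b), inpos(c), near(b,b), near(b,d), near(b,f), near(d,c), near(f,c), near(f,f), ready(b), ready(f)}
2. step(b,f)  →  {inpos(b), inpos(c), near(b,b), near(b,d), near(b,f), near(d,c), near(f,b), near(f,c), near(f,f), ready(b)}
optimal plan length = 2; 2 ≤ 2

Yes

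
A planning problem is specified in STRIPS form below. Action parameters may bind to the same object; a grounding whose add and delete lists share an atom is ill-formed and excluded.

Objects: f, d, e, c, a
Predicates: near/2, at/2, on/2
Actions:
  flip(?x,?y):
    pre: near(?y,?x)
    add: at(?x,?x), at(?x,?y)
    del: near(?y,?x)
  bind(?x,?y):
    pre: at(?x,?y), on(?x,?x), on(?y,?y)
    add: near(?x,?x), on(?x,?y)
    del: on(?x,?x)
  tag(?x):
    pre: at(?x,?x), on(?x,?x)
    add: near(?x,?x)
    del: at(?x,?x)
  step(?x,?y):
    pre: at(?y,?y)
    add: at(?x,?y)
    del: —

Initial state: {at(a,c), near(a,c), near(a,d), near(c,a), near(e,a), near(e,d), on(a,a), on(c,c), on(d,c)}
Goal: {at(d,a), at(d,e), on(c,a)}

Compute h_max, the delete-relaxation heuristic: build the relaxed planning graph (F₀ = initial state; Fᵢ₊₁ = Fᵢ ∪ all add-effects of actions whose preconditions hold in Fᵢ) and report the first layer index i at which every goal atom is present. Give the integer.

F0 = init (9 atoms)
F1 = F0 ∪ {at(a,a), at(a,e), at(c,a), at(c,c), at(d,a), at(d,d), at(d,e), near(a,a), on(a,c)}  (18 atoms)
F2 = F1 ∪ {at(a,d), at(c,d), at(d,c), at(e,a), at(e,c), at(e,d), at(f,a), at(f,c), at(f,d), near(c,c), on(c,a)}  (29 atoms)
goal ⊆ F2  ⇒  h_max = 2

2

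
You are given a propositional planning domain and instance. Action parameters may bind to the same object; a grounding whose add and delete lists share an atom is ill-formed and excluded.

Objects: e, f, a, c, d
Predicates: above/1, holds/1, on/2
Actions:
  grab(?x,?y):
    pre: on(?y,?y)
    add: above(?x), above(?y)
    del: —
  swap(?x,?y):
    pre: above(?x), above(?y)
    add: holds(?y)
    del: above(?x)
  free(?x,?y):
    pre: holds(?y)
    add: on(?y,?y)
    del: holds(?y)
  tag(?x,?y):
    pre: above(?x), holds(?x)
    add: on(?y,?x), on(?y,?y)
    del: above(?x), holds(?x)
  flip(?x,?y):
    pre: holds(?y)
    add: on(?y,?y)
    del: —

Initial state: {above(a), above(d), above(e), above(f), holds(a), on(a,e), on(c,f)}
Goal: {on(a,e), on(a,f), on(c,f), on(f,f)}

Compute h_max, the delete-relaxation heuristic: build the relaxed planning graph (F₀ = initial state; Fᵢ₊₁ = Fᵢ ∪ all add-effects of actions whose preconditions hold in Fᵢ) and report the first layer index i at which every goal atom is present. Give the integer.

2

F0 = init (7 atoms)
F1 = F0 ∪ {holds(d), holds(e), holds(f), on(a,a), on(c,a), on(c,c), on(d,a), on(d,d), on(e,a), on(e,e), on(f,a), on(f,f)}  (19 atoms)
F2 = F1 ∪ {above(c), on(a,d), on(a,f), on(c,d), on(c,e), on(d,e), on(d,f), on(e,d), on(e,f), on(f,d), on(f,e)}  (30 atoms)
goal ⊆ F2  ⇒  h_max = 2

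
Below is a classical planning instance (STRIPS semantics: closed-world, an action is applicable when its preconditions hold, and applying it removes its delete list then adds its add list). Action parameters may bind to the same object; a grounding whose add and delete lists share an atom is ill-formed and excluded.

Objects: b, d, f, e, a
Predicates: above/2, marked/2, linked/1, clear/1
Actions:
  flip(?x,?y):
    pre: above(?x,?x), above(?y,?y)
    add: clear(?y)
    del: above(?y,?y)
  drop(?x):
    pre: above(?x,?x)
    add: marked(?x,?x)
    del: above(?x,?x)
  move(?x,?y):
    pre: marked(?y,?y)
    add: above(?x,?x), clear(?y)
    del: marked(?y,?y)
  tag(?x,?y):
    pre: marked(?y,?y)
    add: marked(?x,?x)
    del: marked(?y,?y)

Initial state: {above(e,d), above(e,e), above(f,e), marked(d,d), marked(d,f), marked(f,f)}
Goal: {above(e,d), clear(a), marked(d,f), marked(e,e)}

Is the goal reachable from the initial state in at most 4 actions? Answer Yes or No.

1. drop(e)  →  {above(e,d), above(f,e), marked(d,d), marked(d,f), marked(e,e), marked(f,f)}
2. move(a,d)  →  {above(a,a), above(e,d), above(f,e), clear(d), marked(d,f), marked(e,e), marked(f,f)}
3. flip(a,a)  →  {above(e,d), above(f,e), clear(a), clear(d), marked(d,f), marked(e,e), marked(f,f)}
optimal plan length = 3; 3 ≤ 4

Yes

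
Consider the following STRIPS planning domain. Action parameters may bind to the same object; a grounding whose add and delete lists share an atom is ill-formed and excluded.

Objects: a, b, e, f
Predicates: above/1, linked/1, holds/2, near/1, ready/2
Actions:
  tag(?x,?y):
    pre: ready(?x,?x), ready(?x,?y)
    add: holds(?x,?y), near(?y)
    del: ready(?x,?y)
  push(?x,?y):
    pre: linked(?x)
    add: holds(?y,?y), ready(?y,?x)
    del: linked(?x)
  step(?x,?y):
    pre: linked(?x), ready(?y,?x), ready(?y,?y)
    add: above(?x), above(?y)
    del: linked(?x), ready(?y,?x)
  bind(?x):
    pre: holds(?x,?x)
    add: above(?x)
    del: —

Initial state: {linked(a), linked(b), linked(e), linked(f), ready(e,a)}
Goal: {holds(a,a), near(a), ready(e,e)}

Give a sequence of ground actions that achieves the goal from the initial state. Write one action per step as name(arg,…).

push(a,a); tag(a,a); push(e,e)

1. push(a,a)  →  {holds(a,a), linked(b), linked(e), linked(f), ready(a,a), ready(e,a)}
2. tag(a,a)  →  {holds(a,a), linked(b), linked(e), linked(f), near(a), ready(e,a)}
3. push(e,e)  →  {holds(a,a), holds(e,e), linked(b), linked(f), near(a), ready(e,a), ready(e,e)}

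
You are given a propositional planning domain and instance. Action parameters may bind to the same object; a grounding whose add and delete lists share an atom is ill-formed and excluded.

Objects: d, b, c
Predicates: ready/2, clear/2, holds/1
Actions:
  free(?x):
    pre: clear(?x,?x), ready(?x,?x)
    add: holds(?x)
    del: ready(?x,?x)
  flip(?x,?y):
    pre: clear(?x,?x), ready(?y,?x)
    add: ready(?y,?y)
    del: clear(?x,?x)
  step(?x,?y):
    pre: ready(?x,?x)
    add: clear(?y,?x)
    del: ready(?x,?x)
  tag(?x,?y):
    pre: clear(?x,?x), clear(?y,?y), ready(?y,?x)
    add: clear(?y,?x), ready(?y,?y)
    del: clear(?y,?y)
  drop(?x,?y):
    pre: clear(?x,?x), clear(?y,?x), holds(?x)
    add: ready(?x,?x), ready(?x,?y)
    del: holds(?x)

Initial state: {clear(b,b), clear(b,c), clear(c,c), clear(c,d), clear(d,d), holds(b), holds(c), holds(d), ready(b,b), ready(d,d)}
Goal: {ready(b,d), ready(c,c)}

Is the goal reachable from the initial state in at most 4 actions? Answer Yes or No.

1. step(b,d)  →  {clear(b,b), clear(b,c), clear(c,c), clear(c,d), clear(d,b), clear(d,d), holds(b), holds(c), holds(d), ready(d,d)}
2. drop(b,d)  →  {clear(b,b), clear(b,c), clear(c,c), clear(c,d), clear(d,b), clear(d,d), holds(c), holds(d), ready(b,b), ready(b,d), ready(d,d)}
3. drop(c,b)  →  {clear(b,b), clear(b,c), clear(c,c), clear(c,d), clear(d,b), clear(d,d), holds(d), ready(b,b), ready(b,d), ready(c,b), ready(c,c), ready(d,d)}
optimal plan length = 3; 3 ≤ 4

Yes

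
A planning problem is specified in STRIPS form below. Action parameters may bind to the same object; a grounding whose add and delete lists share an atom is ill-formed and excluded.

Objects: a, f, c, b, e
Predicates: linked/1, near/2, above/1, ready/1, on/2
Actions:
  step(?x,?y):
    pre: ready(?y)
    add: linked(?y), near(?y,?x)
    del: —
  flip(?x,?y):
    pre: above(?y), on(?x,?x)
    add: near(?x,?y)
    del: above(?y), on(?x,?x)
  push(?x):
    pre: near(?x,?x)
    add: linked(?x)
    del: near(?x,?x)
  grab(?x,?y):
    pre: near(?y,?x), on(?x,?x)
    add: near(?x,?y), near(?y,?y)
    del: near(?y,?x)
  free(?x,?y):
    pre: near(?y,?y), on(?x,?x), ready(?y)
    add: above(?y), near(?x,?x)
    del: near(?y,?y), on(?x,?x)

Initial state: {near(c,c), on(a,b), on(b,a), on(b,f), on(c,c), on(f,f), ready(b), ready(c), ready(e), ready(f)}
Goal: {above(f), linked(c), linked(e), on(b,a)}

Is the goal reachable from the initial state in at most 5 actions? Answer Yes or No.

1. step(a,c)  →  {linked(c), near(c,a), near(c,c), on(a,b), on(b,a), on(b,f), on(c,c), on(f,f), ready(b), ready(c), ready(e), ready(f)}
2. step(a,e)  →  {linked(c), linked(e), near(c,a), near(c,c), near(e,a), on(a,b), on(b,a), on(b,f), on(c,c), on(f,f), ready(b), ready(c), ready(e), ready(f)}
3. step(f,f)  →  {linked(c), linked(e), linked(f), near(c,a), near(c,c), near(e,a), near(f,f), on(a,b), on(b,a), on(b,f), on(c,c), on(f,f), ready(b), ready(c), ready(e), ready(f)}
4. free(c,f)  →  {above(f), linked(c), linked(e), linked(f), near(c,a), near(c,c), near(e,a), on(a,b), on(b,a), on(b,f), on(f,f), ready(b), ready(c), ready(e), ready(f)}
optimal plan length = 4; 4 ≤ 5

Yes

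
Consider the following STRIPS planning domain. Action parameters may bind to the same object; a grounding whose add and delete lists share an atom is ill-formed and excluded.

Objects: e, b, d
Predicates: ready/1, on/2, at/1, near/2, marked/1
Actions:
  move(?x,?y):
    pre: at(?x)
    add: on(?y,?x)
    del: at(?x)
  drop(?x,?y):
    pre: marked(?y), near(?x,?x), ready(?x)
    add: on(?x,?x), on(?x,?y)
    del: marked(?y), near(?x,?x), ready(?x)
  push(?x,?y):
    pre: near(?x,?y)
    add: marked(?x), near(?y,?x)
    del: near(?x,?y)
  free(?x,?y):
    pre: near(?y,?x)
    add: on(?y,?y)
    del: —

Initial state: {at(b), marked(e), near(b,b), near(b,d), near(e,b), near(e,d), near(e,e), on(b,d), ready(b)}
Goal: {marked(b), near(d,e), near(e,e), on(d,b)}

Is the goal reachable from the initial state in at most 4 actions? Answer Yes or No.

1. move(b,d)  →  {marked(e), near(b,b), near(b,d), near(e,b), near(e,d), near(e,e), on(b,d), on(d,b), ready(b)}
2. push(e,d)  →  {marked(e), near(b,b), near(b,d), near(d,e), near(e,b), near(e,e), on(b,d), on(d,b), ready(b)}
3. push(b,d)  →  {marked(b), marked(e), near(b,b), near(d,b), near(d,e), near(e,b), near(e,e), on(b,d), on(d,b), ready(b)}
optimal plan length = 3; 3 ≤ 4

Yes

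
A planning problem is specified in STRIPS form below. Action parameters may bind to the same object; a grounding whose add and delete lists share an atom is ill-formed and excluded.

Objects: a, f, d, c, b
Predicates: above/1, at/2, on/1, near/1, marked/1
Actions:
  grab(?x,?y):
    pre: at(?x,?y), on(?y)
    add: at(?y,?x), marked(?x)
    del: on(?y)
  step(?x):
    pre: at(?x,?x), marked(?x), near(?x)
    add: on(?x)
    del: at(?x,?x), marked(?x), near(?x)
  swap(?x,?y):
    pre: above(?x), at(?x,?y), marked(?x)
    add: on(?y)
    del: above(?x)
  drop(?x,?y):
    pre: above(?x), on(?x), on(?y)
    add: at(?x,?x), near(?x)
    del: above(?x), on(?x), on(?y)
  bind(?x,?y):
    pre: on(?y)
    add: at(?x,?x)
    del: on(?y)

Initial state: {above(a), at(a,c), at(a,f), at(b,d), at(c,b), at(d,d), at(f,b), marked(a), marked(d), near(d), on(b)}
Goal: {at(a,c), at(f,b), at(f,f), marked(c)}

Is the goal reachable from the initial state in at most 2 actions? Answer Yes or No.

No

1. grab(c,b)  →  {above(a), at(a,c), at(a,f), at(b,c), at(b,d), at(c,b), at(d,d), at(f,b), marked(a), marked(c), marked(d), near(d)}
2. step(d)  →  {above(a), at(a,c), at(a,f), at(b,c), at(b,d), at(c,b), at(f,b), marked(a), marked(c), on(d)}
3. bind(f,d)  →  {above(a), at(a,c), at(a,f), at(b,c), at(b,d), at(c,b), at(f,b), at(f,f), marked(a), marked(c)}
optimal plan length = 3; 3 > 2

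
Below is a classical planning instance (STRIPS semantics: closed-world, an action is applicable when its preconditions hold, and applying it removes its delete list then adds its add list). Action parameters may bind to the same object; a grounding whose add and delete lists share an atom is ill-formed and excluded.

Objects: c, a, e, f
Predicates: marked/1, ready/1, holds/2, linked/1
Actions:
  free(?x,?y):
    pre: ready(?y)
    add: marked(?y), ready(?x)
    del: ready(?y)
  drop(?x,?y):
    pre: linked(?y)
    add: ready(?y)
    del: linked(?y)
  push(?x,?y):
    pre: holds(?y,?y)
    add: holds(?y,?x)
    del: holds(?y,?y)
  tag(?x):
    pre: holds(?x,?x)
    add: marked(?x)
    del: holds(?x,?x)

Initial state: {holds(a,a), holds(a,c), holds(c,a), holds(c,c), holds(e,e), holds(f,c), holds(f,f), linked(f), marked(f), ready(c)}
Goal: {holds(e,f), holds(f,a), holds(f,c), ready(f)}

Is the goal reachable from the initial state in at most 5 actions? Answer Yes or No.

Yes

1. free(f,c)  →  {holds(a,a), holds(a,c), holds(c,a), holds(c,c), holds(e,e), holds(f,c), holds(f,f), linked(f), marked(c), marked(f), ready(f)}
2. push(a,f)  →  {holds(a,a), holds(a,c), holds(c,a), holds(c,c), holds(e,e), holds(f,a), holds(f,c), linked(f), marked(c), marked(f), ready(f)}
3. push(f,e)  →  {holds(a,a), holds(a,c), holds(c,a), holds(c,c), holds(e,f), holds(f,a), holds(f,c), linked(f), marked(c), marked(f), ready(f)}
optimal plan length = 3; 3 ≤ 5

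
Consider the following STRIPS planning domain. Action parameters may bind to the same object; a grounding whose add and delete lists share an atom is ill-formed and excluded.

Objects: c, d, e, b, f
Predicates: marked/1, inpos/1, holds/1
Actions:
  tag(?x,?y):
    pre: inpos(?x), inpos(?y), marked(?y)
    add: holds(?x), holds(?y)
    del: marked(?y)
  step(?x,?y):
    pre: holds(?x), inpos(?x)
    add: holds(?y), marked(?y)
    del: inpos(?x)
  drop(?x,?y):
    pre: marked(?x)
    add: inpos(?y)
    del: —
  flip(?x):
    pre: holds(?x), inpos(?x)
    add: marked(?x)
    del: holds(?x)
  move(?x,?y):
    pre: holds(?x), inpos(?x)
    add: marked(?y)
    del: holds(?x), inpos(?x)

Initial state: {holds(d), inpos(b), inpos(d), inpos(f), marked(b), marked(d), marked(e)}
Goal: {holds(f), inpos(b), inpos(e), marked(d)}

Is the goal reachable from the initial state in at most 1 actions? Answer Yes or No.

1. tag(f,b)  →  {holds(b), holds(d), holds(f), inpos(b), inpos(d), inpos(f), marked(d), marked(e)}
2. drop(d,e)  →  {holds(b), holds(d), holds(f), inpos(b), inpos(d), inpos(e), inpos(f), marked(d), marked(e)}
optimal plan length = 2; 2 > 1

No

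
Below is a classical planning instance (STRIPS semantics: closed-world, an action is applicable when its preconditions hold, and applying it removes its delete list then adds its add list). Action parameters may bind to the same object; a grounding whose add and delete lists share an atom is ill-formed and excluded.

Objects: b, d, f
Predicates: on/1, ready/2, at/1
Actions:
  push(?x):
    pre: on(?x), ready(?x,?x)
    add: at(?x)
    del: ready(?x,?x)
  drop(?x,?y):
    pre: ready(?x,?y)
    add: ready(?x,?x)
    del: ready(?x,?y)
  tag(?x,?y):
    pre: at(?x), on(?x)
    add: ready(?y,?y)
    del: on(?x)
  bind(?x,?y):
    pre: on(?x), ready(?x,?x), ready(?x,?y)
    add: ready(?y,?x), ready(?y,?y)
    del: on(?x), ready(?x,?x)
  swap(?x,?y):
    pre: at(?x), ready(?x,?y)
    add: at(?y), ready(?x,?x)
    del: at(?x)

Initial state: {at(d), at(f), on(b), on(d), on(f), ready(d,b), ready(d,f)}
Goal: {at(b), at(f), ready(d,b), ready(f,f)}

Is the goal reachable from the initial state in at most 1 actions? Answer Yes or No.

1. tag(d,f)  →  {at(d), at(f), on(b), on(f), ready(d,b), ready(d,f), ready(f,f)}
2. swap(d,b)  →  {at(b), at(f), on(b), on(f), ready(d,b), ready(d,d), ready(d,f), ready(f,f)}
optimal plan length = 2; 2 > 1

No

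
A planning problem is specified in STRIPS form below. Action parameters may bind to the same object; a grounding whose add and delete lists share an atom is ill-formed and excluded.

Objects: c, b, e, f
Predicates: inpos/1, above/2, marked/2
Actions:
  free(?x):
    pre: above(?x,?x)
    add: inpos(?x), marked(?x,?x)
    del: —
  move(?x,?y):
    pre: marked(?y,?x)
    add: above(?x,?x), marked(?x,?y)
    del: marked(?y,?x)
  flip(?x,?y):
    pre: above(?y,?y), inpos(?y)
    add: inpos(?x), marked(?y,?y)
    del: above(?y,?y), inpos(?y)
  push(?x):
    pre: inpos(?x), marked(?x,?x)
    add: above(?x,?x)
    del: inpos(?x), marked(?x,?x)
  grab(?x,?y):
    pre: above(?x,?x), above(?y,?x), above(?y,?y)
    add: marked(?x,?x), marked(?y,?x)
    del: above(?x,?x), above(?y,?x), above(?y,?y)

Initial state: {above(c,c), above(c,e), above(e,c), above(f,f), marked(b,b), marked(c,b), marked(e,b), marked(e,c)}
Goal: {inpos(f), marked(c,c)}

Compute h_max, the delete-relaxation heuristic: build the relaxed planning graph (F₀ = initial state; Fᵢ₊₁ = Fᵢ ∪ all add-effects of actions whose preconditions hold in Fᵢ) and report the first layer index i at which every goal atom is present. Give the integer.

1

F0 = init (8 atoms)
F1 = F0 ∪ {above(b,b), inpos(c), inpos(f), marked(b,c), marked(b,e), marked(c,c), marked(c,e), marked(f,f)}  (16 atoms)
goal ⊆ F1  ⇒  h_max = 1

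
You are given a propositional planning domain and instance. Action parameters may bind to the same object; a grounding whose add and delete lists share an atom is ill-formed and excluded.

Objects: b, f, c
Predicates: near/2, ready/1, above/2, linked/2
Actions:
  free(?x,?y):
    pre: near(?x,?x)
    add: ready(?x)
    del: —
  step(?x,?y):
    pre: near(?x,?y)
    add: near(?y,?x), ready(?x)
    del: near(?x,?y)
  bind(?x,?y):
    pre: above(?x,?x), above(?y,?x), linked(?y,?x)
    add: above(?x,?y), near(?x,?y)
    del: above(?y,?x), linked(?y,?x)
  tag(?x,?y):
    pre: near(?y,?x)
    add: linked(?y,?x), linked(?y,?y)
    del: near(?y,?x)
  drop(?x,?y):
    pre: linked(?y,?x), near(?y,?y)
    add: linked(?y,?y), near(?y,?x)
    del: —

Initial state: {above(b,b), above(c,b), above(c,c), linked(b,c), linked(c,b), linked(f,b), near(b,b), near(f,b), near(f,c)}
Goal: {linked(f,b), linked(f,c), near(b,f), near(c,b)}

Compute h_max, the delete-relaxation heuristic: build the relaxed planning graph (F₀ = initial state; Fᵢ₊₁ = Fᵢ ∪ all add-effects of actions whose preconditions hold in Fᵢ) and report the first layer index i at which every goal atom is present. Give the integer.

2

F0 = init (9 atoms)
F1 = F0 ∪ {above(b,c), linked(b,b), linked(f,c), linked(f,f), near(b,c), near(b,f), near(c,f), ready(b), ready(f)}  (18 atoms)
F2 = F1 ∪ {linked(b,f), linked(c,c), linked(c,f), near(c,b), ready(c)}  (23 atoms)
goal ⊆ F2  ⇒  h_max = 2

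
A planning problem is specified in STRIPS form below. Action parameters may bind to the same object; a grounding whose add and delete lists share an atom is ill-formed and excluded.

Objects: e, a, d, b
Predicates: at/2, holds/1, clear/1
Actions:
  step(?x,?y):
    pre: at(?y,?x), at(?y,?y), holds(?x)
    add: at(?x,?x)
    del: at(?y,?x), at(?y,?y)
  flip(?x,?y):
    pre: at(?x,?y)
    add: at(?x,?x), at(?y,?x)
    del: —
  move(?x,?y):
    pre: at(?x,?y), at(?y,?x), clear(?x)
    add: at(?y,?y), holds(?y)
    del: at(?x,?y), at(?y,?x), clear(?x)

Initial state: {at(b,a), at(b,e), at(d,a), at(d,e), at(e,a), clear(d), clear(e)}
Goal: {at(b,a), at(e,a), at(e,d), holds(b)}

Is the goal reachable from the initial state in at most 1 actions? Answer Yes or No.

1. flip(d,e)  →  {at(b,a), at(b,e), at(d,a), at(d,d), at(d,e), at(e,a), at(e,d), clear(d), clear(e)}
2. flip(b,e)  →  {at(b,a), at(b,b), at(b,e), at(d,a), at(d,d), at(d,e), at(e,a), at(e,b), at(e,d), clear(d), clear(e)}
3. move(e,b)  →  {at(b,a), at(b,b), at(d,a), at(d,d), at(d,e), at(e,a), at(e,d), clear(d), holds(b)}
optimal plan length = 3; 3 > 1

No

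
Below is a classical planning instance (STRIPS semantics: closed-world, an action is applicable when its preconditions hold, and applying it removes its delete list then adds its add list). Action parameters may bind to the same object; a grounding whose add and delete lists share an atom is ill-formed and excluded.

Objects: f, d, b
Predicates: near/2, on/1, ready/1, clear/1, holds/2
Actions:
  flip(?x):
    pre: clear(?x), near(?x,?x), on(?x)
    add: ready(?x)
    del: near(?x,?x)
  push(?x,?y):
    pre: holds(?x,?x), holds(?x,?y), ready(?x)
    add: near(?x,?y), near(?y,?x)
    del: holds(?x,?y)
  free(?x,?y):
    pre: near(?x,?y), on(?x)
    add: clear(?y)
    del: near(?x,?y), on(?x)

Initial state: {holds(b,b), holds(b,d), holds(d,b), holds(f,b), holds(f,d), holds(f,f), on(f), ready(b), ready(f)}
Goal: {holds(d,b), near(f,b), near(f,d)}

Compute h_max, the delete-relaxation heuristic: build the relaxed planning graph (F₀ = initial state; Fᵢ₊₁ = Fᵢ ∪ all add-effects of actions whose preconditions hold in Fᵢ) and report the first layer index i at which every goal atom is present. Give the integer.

F0 = init (9 atoms)
F1 = F0 ∪ {near(b,b), near(b,d), near(b,f), near(d,b), near(d,f), near(f,b), near(f,d), near(f,f)}  (17 atoms)
goal ⊆ F1  ⇒  h_max = 1

1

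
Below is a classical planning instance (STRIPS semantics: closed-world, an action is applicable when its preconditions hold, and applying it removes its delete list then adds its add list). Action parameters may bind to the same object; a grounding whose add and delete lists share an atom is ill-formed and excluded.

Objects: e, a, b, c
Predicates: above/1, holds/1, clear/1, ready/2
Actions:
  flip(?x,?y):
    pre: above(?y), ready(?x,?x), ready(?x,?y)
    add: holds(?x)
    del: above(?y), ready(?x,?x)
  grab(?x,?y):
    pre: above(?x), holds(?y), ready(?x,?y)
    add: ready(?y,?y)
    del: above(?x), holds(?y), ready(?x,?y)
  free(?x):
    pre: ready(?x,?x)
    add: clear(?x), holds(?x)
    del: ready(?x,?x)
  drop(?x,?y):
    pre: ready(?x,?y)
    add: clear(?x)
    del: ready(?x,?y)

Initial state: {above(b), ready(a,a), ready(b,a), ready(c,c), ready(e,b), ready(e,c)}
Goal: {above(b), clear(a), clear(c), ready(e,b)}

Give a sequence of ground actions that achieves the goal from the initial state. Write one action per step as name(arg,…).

1. free(a)  →  {above(b), clear(a), holds(a), ready(b,a), ready(c,c), ready(e,b), ready(e,c)}
2. free(c)  →  {above(b), clear(a), clear(c), holds(a), holds(c), ready(b,a), ready(e,b), ready(e,c)}

free(a); free(c)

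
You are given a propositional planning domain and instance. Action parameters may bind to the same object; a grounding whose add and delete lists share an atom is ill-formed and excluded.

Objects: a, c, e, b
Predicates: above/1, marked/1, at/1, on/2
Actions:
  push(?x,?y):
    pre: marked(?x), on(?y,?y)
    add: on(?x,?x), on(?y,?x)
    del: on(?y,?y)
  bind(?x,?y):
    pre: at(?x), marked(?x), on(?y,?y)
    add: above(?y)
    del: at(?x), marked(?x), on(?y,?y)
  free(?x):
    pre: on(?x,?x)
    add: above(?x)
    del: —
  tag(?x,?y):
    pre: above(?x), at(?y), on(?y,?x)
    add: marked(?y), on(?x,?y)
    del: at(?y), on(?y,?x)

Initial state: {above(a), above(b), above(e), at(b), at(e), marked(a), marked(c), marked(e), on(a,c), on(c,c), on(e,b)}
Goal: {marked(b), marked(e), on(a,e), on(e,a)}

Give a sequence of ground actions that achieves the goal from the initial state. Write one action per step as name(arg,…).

1. push(a,c)  →  {above(a), above(b), above(e), at(b), at(e), marked(a), marked(c), marked(e), on(a,a), on(a,c), on(c,a), on(e,b)}
2. push(e,a)  →  {above(a), above(b), above(e), at(b), at(e), marked(a), marked(c), marked(e), on(a,c), on(a,e), on(c,a), on(e,b), on(e,e)}
3. push(a,e)  →  {above(a), above(b), above(e), at(b), at(e), marked(a), marked(c), marked(e), on(a,a), on(a,c), on(a,e), on(c,a), on(e,a), on(e,b)}
4. tag(b,e)  →  {above(a), above(b), above(e), at(b), marked(a), marked(c), marked(e), on(a,a), on(a,c), on(a,e), on(b,e), on(c,a), on(e,a)}
5. tag(e,b)  →  {above(a), above(b), above(e), marked(a), marked(b), marked(c), marked(e), on(a,a), on(a,c), on(a,e), on(c,a), on(e,a), on(e,b)}

push(a,c); push(e,a); push(a,e); tag(b,e); tag(e,b)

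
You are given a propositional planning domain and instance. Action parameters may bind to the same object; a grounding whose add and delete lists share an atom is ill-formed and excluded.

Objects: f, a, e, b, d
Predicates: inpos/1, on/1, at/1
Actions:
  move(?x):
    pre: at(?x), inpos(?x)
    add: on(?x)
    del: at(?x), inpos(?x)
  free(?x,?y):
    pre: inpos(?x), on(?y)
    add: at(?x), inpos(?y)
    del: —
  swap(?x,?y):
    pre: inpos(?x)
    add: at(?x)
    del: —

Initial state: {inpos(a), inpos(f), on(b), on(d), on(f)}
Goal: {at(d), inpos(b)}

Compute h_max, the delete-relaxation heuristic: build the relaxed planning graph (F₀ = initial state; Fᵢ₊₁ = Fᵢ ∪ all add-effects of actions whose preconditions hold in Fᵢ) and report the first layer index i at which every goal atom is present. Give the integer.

F0 = init (5 atoms)
F1 = F0 ∪ {at(a), at(f), inpos(b), inpos(d)}  (9 atoms)
F2 = F1 ∪ {at(b), at(d), on(a)}  (12 atoms)
goal ⊆ F2  ⇒  h_max = 2

2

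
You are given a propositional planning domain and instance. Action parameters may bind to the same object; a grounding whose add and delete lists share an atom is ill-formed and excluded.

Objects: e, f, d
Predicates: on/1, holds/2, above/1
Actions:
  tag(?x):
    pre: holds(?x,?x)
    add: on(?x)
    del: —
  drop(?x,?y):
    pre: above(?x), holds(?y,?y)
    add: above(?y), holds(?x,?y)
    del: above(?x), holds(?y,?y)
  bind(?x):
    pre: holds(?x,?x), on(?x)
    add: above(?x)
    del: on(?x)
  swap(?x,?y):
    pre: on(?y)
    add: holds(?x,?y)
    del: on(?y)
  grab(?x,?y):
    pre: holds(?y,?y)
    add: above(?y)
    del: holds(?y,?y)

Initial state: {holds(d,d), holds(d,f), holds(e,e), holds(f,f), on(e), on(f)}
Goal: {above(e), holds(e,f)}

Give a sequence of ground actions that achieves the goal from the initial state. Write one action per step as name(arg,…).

bind(e); swap(e,f)

1. bind(e)  →  {above(e), holds(d,d), holds(d,f), holds(e,e), holds(f,f), on(f)}
2. swap(e,f)  →  {above(e), holds(d,d), holds(d,f), holds(e,e), holds(e,f), holds(f,f)}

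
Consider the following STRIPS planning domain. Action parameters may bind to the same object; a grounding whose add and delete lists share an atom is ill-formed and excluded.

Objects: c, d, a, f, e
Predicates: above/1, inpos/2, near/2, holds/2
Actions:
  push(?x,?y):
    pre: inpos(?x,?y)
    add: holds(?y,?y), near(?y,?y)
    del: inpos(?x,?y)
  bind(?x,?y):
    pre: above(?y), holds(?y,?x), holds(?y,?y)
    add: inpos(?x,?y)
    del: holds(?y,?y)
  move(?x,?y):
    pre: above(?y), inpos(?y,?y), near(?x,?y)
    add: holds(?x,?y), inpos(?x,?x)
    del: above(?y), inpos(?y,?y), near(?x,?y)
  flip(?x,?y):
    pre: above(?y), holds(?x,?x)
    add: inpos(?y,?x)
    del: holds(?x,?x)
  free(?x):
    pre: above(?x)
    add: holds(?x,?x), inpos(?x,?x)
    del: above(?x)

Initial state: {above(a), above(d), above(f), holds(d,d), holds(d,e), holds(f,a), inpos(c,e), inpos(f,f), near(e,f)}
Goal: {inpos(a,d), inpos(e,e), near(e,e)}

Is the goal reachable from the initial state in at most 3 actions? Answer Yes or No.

1. push(c,e)  →  {above(a), above(d), above(f), holds(d,d), holds(d,e), holds(e,e), holds(f,a), inpos(f,f), near(e,e), near(e,f)}
2. move(e,f)  →  {above(a), above(d), holds(d,d), holds(d,e), holds(e,e), holds(e,f), holds(f,a), inpos(e,e), near(e,e)}
3. flip(d,a)  →  {above(a), above(d), holds(d,e), holds(e,e), holds(e,f), holds(f,a), inpos(a,d), inpos(e,e), near(e,e)}
optimal plan length = 3; 3 ≤ 3

Yes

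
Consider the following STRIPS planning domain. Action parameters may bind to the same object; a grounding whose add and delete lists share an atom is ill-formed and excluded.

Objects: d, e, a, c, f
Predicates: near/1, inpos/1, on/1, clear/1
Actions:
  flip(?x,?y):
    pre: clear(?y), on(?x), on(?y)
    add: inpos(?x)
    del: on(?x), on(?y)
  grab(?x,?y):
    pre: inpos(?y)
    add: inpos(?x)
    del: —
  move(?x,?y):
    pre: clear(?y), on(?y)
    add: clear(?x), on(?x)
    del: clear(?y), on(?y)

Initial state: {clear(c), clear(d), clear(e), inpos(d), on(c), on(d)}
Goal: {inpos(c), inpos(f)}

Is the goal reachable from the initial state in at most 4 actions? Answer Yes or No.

Yes

1. flip(c,d)  →  {clear(c), clear(d), clear(e), inpos(c), inpos(d)}
2. grab(f,d)  →  {clear(c), clear(d), clear(e), inpos(c), inpos(d), inpos(f)}
optimal plan length = 2; 2 ≤ 4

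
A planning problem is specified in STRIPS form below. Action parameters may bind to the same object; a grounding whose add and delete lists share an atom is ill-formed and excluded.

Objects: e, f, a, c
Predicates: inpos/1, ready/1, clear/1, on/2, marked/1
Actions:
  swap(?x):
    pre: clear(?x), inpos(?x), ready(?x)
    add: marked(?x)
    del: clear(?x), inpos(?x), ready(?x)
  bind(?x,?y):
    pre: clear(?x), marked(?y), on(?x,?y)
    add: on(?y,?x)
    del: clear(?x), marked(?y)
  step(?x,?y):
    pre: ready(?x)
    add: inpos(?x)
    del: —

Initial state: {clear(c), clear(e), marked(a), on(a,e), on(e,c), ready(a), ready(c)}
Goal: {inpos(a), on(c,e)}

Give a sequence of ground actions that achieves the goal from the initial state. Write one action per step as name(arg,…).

step(a,e); step(c,e); swap(c); bind(e,c)

1. step(a,e)  →  {clear(c), clear(e), inpos(a), marked(a), on(a,e), on(e,c), ready(a), ready(c)}
2. step(c,e)  →  {clear(c), clear(e), inpos(a), inpos(c), marked(a), on(a,e), on(e,c), ready(a), ready(c)}
3. swap(c)  →  {clear(e), inpos(a), marked(a), marked(c), on(a,e), on(e,c), ready(a)}
4. bind(e,c)  →  {inpos(a), marked(a), on(a,e), on(c,e), on(e,c), ready(a)}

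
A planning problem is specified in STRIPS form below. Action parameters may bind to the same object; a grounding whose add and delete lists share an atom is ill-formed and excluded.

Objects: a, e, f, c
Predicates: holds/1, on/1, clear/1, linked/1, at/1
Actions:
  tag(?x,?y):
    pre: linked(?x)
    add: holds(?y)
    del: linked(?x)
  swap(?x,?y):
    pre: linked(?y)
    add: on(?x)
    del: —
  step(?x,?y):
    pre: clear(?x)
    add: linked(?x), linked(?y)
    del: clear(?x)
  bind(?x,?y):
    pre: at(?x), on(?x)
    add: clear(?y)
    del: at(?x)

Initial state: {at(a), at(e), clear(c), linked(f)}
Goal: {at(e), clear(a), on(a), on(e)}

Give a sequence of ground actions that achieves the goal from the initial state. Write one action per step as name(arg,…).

1. swap(a,f)  →  {at(a), at(e), clear(c), linked(f), on(a)}
2. swap(e,f)  →  {at(a), at(e), clear(c), linked(f), on(a), on(e)}
3. bind(a,a)  →  {at(e), clear(a), clear(c), linked(f), on(a), on(e)}

swap(a,f); swap(e,f); bind(a,a)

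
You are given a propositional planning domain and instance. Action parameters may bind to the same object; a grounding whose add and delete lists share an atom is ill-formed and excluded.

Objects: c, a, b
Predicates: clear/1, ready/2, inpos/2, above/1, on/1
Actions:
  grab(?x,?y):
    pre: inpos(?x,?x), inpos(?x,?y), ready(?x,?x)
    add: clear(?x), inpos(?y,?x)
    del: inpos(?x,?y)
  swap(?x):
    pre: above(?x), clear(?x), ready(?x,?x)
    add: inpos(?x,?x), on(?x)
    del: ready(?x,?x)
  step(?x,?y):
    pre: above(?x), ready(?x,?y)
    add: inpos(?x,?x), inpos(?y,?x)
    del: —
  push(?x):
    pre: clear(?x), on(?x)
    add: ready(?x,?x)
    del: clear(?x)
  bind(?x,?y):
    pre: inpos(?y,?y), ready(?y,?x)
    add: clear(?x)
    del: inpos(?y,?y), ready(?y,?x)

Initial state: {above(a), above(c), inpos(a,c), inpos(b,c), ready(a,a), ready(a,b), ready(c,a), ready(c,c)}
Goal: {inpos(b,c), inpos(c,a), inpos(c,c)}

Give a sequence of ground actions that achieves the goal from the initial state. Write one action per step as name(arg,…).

step(c,c); step(a,a); grab(a,c)

1. step(c,c)  →  {above(a), above(c), inpos(a,c), inpos(b,c), inpos(c,c), ready(a,a), ready(a,b), ready(c,a), ready(c,c)}
2. step(a,a)  →  {above(a), above(c), inpos(a,a), inpos(a,c), inpos(b,c), inpos(c,c), ready(a,a), ready(a,b), ready(c,a), ready(c,c)}
3. grab(a,c)  →  {above(a), above(c), clear(a), inpos(a,a), inpos(b,c), inpos(c,a), inpos(c,c), ready(a,a), ready(a,b), ready(c,a), ready(c,c)}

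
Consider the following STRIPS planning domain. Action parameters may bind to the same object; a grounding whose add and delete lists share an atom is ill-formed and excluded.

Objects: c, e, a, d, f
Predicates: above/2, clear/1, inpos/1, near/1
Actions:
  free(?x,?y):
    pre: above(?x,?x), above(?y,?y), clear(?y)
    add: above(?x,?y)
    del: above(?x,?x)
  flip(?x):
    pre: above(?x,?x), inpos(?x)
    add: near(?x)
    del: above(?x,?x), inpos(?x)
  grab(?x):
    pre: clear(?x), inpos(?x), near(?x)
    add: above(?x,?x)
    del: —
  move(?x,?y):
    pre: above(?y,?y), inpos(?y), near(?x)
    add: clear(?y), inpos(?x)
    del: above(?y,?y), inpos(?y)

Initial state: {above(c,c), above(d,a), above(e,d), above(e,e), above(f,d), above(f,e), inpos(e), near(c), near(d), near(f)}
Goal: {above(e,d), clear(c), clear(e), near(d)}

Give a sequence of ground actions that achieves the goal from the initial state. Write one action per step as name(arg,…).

1. move(c,e)  →  {above(c,c), above(d,a), above(e,d), above(f,d), above(f,e), clear(e), inpos(c), near(c), near(d), near(f)}
2. move(d,c)  →  {above(d,a), above(e,d), above(f,d), above(f,e), clear(c), clear(e), inpos(d), near(c), near(d), near(f)}

move(c,e); move(d,c)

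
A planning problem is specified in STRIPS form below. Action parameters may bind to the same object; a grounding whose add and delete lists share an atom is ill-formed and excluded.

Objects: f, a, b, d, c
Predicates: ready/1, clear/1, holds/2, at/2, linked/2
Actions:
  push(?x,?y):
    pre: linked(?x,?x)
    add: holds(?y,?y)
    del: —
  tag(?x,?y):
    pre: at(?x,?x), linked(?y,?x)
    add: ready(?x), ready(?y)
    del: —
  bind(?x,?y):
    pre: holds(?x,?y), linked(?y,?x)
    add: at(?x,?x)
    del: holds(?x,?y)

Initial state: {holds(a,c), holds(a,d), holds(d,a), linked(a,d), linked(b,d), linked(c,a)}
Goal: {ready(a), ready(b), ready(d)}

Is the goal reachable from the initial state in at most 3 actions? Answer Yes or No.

Yes

1. bind(d,a)  →  {at(d,d), holds(a,c), holds(a,d), linked(a,d), linked(b,d), linked(c,a)}
2. tag(d,a)  →  {at(d,d), holds(a,c), holds(a,d), linked(a,d), linked(b,d), linked(c,a), ready(a), ready(d)}
3. tag(d,b)  →  {at(d,d), holds(a,c), holds(a,d), linked(a,d), linked(b,d), linked(c,a), ready(a), ready(b), ready(d)}
optimal plan length = 3; 3 ≤ 3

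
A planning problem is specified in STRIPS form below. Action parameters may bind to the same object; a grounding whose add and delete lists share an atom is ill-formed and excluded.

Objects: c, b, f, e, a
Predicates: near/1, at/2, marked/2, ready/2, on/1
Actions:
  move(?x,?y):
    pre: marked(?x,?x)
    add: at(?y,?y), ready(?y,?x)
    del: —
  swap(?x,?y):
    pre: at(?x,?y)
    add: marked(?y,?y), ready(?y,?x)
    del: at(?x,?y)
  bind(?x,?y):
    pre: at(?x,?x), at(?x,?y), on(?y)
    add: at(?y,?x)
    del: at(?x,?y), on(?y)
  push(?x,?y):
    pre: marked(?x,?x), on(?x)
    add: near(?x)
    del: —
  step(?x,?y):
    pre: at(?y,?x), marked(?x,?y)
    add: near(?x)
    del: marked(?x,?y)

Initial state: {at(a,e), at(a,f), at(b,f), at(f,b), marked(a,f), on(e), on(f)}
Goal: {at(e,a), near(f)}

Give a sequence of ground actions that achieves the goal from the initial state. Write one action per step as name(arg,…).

1. swap(b,f)  →  {at(a,e), at(a,f), at(f,b), marked(a,f), marked(f,f), on(e), on(f), ready(f,b)}
2. move(f,a)  →  {at(a,a), at(a,e), at(a,f), at(f,b), marked(a,f), marked(f,f), on(e), on(f), ready(a,f), ready(f,b)}
3. bind(a,e)  →  {at(a,a), at(a,f), at(e,a), at(f,b), marked(a,f), marked(f,f), on(f), ready(a,f), ready(f,b)}
4. push(f,c)  →  {at(a,a), at(a,f), at(e,a), at(f,b), marked(a,f), marked(f,f), near(f), on(f), ready(a,f), ready(f,b)}

swap(b,f); move(f,a); bind(a,e); push(f,c)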